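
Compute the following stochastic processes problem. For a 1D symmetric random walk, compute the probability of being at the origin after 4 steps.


P(S(4) = 0) = C(4,2) / 4^2
= 6 / 16
= 0.3750

0.3750


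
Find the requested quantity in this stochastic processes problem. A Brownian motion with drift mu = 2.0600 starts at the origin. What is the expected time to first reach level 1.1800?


Expected first passage time = a/mu
= 1.1800/2.0600
= 0.5728

0.5728


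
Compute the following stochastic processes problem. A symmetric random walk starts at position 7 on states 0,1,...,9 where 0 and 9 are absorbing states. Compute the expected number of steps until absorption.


For symmetric RW on 0,...,N with absorbing barriers, E(i) = i*(N-i)
E(7) = 7 * 2 = 14

14


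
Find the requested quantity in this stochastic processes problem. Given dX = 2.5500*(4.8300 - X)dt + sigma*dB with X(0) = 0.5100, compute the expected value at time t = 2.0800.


E[X(t)] = mu + (X(0) - mu)*exp(-theta*t)
= 4.8300 + (0.5100 - 4.8300)*exp(-2.5500*2.0800)
= 4.8300 + -4.3200 * 0.0050
= 4.8085

4.8085


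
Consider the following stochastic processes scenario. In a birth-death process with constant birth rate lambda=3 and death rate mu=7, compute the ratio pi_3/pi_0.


For birth-death process, pi_n/pi_0 = (lambda/mu)^n
= (3/7)^3
= 0.0787

0.0787


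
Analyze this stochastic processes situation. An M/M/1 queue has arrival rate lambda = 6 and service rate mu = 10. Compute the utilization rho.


rho = lambda/mu
= 6/10
= 0.6000

0.6000


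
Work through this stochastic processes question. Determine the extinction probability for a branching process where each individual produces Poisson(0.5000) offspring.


Since mu = 0.5000 <= 1, extinction probability = 1.

1.0000


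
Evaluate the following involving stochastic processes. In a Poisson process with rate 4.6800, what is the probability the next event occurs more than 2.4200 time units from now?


P(X > t) = exp(-lambda * t)
= exp(-4.6800 * 2.4200)
= exp(-11.3256) = 1.2060e-05

1.2060e-05


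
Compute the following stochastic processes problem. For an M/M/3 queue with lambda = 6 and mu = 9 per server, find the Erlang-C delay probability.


a = lambda/mu = 0.6667
rho = a/c = 0.2222
Erlang-C formula applied:
C(c,a) = 0.0325

0.0325


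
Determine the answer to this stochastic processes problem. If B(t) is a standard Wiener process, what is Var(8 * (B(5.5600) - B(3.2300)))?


Var(alpha*(B(t)-B(s))) = alpha^2 * (t-s)
= 8^2 * (5.5600 - 3.2300)
= 64 * 2.3300
= 149.1200

149.1200


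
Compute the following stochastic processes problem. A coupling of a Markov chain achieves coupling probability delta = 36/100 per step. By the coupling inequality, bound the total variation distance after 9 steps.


TV distance bound <= (1-delta)^n
= (1 - 0.3600)^9
= 0.6400^9
= 0.0180

0.0180


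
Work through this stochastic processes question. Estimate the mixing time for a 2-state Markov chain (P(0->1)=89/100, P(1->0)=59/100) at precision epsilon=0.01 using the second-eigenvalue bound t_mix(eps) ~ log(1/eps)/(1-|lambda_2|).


lambda_2 = |1 - p01 - p10| = |1 - 0.8900 - 0.5900| = 0.4800
t_mix ~ log(1/eps)/(1 - |lambda_2|)
= log(100)/(1 - 0.4800) = 4.6052/0.5200
= 8.8561

8.8561


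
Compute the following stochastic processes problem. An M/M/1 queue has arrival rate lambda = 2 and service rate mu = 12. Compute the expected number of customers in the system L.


rho = 2/12 = 0.1667
L = rho/(1-rho)
= 0.1667/0.8333
= 0.2000

0.2000


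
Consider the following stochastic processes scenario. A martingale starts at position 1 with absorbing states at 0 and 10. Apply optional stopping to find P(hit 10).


By optional stopping theorem: E(M at tau) = M(0) = 1
P(hit 10)*10 + P(hit 0)*0 = 1
P(hit 10) = (1 - 0)/(10 - 0) = 1/10 = 0.1000

0.1000


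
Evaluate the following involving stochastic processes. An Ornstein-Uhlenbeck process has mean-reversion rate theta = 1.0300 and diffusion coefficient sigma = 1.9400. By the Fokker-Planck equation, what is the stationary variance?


Stationary variance = sigma^2 / (2*theta)
= 1.9400^2 / (2*1.0300)
= 3.7636 / 2.0600
= 1.8270

1.8270


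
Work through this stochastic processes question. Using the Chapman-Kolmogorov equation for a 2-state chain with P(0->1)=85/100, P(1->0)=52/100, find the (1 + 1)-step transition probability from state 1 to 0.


P^2 = P^1 * P^1
Computing via matrix multiplication of the transition matrix.
Entry (1,0) of P^2 = 0.3276

0.3276


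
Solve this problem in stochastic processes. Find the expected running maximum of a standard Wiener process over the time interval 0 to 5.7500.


E(max B(s)) = sqrt(2t/pi)
= sqrt(2*5.7500/pi)
= sqrt(3.6606)
= 1.9133

1.9133


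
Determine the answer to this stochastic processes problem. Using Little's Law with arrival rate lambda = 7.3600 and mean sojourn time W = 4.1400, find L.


Little's Law: L = lambda * W
= 7.3600 * 4.1400
= 30.4704

30.4704


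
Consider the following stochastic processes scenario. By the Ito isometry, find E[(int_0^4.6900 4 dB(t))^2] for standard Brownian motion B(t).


By Ito isometry: E[(int f dB)^2] = int f^2 dt
= 4^2 * 4.6900
= 16 * 4.6900 = 75.0400

75.0400


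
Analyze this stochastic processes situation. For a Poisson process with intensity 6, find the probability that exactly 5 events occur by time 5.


P(N(t)=k) = (lambda*t)^k * exp(-lambda*t) / k!
lambda*t = 30
= 30^5 * exp(-30) / 5!
= 24300000 * 9.3576e-14 / 120
= 1.8949e-08

1.8949e-08


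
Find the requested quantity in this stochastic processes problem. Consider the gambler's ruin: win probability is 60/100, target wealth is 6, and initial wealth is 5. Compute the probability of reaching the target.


Gambler's ruin formula:
r = q/p = 0.4000/0.6000 = 0.6667
P(win) = (1 - r^i)/(1 - r^N)
= (1 - 0.6667^5)/(1 - 0.6667^6)
= 0.9519

0.9519


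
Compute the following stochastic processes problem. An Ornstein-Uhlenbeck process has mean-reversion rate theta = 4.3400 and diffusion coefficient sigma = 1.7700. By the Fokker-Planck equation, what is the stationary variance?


Stationary variance = sigma^2 / (2*theta)
= 1.7700^2 / (2*4.3400)
= 3.1329 / 8.6800
= 0.3609

0.3609


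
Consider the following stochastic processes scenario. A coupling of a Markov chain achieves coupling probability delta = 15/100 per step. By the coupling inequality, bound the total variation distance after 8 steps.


TV distance bound <= (1-delta)^n
= (1 - 0.1500)^8
= 0.8500^8
= 0.2725

0.2725


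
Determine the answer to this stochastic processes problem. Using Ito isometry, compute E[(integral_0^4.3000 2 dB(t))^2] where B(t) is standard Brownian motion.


By Ito isometry: E[(int f dB)^2] = int f^2 dt
= 2^2 * 4.3000
= 4 * 4.3000 = 17.2000

17.2000


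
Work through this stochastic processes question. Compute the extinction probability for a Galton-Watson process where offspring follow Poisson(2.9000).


Since mu = 2.9000 > 1, extinction prob q < 1.
Solve s = exp(mu*(s-1)) iteratively.
q = 0.0668

0.0668


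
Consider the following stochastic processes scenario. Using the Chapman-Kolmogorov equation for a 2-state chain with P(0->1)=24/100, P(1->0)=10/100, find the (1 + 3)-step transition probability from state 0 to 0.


P^4 = P^1 * P^3
Computing via matrix multiplication of the transition matrix.
Entry (0,0) of P^4 = 0.4281

0.4281


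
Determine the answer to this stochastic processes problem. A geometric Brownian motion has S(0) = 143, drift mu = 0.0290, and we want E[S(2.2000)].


E[S(t)] = S(0) * exp(mu * t)
= 143 * exp(0.0290 * 2.2000)
= 143 * 1.0659
= 152.4207

152.4207


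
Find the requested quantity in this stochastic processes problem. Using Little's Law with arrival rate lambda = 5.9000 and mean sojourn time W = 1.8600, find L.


Little's Law: L = lambda * W
= 5.9000 * 1.8600
= 10.9740

10.9740


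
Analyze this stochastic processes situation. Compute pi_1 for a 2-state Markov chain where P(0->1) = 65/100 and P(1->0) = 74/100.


Stationary distribution: pi_0 = p10/(p01+p10), pi_1 = p01/(p01+p10)
p01 = 0.6500, p10 = 0.7400
pi_1 = 0.4676

0.4676


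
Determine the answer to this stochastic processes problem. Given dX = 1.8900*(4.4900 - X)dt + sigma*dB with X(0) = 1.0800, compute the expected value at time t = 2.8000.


E[X(t)] = mu + (X(0) - mu)*exp(-theta*t)
= 4.4900 + (1.0800 - 4.4900)*exp(-1.8900*2.8000)
= 4.4900 + -3.4100 * 0.0050
= 4.4728

4.4728


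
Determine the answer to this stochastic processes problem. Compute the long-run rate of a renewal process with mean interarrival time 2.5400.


Long-run renewal rate = 1/E(X)
= 1/2.5400
= 0.3937

0.3937


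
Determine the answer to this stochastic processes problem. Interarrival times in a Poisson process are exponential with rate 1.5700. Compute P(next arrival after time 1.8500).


P(X > t) = exp(-lambda * t)
= exp(-1.5700 * 1.8500)
= exp(-2.9045) = 0.0548

0.0548


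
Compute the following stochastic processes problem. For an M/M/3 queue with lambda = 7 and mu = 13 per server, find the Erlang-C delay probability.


a = lambda/mu = 0.5385
rho = a/c = 0.1795
Erlang-C formula applied:
C(c,a) = 0.0185

0.0185


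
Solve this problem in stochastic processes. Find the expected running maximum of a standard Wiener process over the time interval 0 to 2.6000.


E(max B(s)) = sqrt(2t/pi)
= sqrt(2*2.6000/pi)
= sqrt(1.6552)
= 1.2866

1.2866


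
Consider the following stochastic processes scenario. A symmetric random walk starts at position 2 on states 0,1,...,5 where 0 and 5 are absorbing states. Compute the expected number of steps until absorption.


For symmetric RW on 0,...,N with absorbing barriers, E(i) = i*(N-i)
E(2) = 2 * 3 = 6

6


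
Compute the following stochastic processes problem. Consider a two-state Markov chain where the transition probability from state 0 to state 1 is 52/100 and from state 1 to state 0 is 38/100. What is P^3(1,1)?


Computing P^3 by matrix multiplication.
P = [[0.4800, 0.5200], [0.3800, 0.6200]]
After raising P to the power 3:
P^3(1,1) = 0.5782

0.5782


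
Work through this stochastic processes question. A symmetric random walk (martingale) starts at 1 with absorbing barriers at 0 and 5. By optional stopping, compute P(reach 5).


By optional stopping theorem: E(M at tau) = M(0) = 1
P(hit 5)*5 + P(hit 0)*0 = 1
P(hit 5) = (1 - 0)/(5 - 0) = 1/5 = 0.2000

0.2000


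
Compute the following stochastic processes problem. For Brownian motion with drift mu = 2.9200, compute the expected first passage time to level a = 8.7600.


Expected first passage time = a/mu
= 8.7600/2.9200
= 3.0000

3.0000


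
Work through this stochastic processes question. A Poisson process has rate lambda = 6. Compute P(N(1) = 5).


P(N(t)=k) = (lambda*t)^k * exp(-lambda*t) / k!
lambda*t = 6
= 6^5 * exp(-6) / 5!
= 7776 * 0.0025 / 120
= 0.1606

0.1606


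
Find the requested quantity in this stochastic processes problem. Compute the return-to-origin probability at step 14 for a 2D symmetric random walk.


P = C(14,7)^2 / 4^14
= 3432^2 / 268435456
= 11778624 / 268435456
= 0.0439

0.0439


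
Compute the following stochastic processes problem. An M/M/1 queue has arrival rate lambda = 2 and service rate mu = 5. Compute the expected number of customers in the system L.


rho = 2/5 = 0.4000
L = rho/(1-rho)
= 0.4000/0.6000
= 0.6667

0.6667


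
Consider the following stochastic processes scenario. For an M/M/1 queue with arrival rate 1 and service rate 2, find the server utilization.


rho = lambda/mu
= 1/2
= 0.5000

0.5000


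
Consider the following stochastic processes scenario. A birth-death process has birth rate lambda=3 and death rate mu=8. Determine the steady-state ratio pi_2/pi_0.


For birth-death process, pi_n/pi_0 = (lambda/mu)^n
= (3/8)^2
= 0.1406

0.1406


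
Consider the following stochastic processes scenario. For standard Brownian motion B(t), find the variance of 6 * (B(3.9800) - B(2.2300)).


Var(alpha*(B(t)-B(s))) = alpha^2 * (t-s)
= 6^2 * (3.9800 - 2.2300)
= 36 * 1.7500
= 63.0000

63.0000


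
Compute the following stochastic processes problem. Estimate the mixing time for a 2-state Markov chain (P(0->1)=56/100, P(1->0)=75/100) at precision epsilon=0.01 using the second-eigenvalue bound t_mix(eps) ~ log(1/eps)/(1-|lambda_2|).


lambda_2 = |1 - p01 - p10| = |1 - 0.5600 - 0.7500| = 0.3100
t_mix ~ log(1/eps)/(1 - |lambda_2|)
= log(100)/(1 - 0.3100) = 4.6052/0.6900
= 6.6742

6.6742


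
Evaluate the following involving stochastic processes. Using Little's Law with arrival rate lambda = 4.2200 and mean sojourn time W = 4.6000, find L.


Little's Law: L = lambda * W
= 4.2200 * 4.6000
= 19.4120

19.4120


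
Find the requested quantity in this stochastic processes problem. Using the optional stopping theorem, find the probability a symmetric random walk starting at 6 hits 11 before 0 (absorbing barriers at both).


By optional stopping theorem: E(M at tau) = M(0) = 6
P(hit 11)*11 + P(hit 0)*0 = 6
P(hit 11) = (6 - 0)/(11 - 0) = 6/11 = 0.5455

0.5455


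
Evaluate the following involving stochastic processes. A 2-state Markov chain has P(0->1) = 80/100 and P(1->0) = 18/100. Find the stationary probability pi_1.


Stationary distribution: pi_0 = p10/(p01+p10), pi_1 = p01/(p01+p10)
p01 = 0.8000, p10 = 0.1800
pi_1 = 0.8163

0.8163


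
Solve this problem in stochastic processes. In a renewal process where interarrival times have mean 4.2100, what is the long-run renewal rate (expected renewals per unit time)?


Long-run renewal rate = 1/E(X)
= 1/4.2100
= 0.2375

0.2375


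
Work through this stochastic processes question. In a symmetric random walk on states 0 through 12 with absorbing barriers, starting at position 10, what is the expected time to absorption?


For symmetric RW on 0,...,N with absorbing barriers, E(i) = i*(N-i)
E(10) = 10 * 2 = 20

20


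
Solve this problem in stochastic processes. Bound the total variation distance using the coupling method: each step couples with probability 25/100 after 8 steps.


TV distance bound <= (1-delta)^n
= (1 - 0.2500)^8
= 0.7500^8
= 0.1001

0.1001


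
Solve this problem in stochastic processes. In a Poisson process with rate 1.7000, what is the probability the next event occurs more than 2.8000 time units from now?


P(X > t) = exp(-lambda * t)
= exp(-1.7000 * 2.8000)
= exp(-4.7600) = 0.0086

0.0086


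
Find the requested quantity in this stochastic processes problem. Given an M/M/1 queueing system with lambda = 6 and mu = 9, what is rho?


rho = lambda/mu
= 6/9
= 0.6667

0.6667


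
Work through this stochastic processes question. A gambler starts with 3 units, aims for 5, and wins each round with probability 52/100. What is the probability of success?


Gambler's ruin formula:
r = q/p = 0.4800/0.5200 = 0.9231
P(win) = (1 - r^i)/(1 - r^N)
= (1 - 0.9231^3)/(1 - 0.9231^5)
= 0.6472

0.6472


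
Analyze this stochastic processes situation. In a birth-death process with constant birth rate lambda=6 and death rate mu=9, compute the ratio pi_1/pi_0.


For birth-death process, pi_n/pi_0 = (lambda/mu)^n
= (6/9)^1
= 0.6667

0.6667


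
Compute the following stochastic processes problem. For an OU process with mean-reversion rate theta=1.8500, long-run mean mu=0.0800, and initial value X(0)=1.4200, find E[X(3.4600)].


E[X(t)] = mu + (X(0) - mu)*exp(-theta*t)
= 0.0800 + (1.4200 - 0.0800)*exp(-1.8500*3.4600)
= 0.0800 + 1.3400 * 0.0017
= 0.0822

0.0822


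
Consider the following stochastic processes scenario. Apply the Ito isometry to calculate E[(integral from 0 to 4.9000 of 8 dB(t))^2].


By Ito isometry: E[(int f dB)^2] = int f^2 dt
= 8^2 * 4.9000
= 64 * 4.9000 = 313.6000

313.6000


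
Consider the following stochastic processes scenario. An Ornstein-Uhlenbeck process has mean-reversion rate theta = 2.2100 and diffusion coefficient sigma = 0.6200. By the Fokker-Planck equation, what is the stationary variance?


Stationary variance = sigma^2 / (2*theta)
= 0.6200^2 / (2*2.2100)
= 0.3844 / 4.4200
= 0.0870

0.0870


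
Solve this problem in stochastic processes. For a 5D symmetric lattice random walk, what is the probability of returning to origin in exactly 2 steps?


P(return in 2 steps) = P(reverse first step) = 1/(2d)
= 1/10
= 0.1000

0.1000


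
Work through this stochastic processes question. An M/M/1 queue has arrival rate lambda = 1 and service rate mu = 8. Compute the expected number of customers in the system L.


rho = 1/8 = 0.1250
L = rho/(1-rho)
= 0.1250/0.8750
= 0.1429

0.1429


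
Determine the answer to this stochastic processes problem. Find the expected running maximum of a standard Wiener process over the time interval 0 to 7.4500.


E(max B(s)) = sqrt(2t/pi)
= sqrt(2*7.4500/pi)
= sqrt(4.7428)
= 2.1778

2.1778


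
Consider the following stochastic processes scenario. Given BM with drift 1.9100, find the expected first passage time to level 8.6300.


Expected first passage time = a/mu
= 8.6300/1.9100
= 4.5183

4.5183


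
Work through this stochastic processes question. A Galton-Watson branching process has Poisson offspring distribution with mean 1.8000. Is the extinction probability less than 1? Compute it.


Since mu = 1.8000 > 1, extinction prob q < 1.
Solve s = exp(mu*(s-1)) iteratively.
q = 0.2676

0.2676


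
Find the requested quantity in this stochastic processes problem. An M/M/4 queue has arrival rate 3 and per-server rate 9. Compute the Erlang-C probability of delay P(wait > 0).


a = lambda/mu = 0.3333
rho = a/c = 0.0833
Erlang-C formula applied:
C(c,a) = 4.0209e-04

4.0209e-04


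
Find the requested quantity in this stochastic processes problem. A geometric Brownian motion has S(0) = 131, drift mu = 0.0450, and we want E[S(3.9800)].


E[S(t)] = S(0) * exp(mu * t)
= 131 * exp(0.0450 * 3.9800)
= 131 * 1.1961
= 156.6944

156.6944


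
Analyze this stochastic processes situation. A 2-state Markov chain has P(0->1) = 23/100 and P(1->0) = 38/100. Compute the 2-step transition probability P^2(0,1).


Computing P^2 by matrix multiplication.
P = [[0.7700, 0.2300], [0.3800, 0.6200]]
After raising P to the power 2:
P^2(0,1) = 0.3197

0.3197


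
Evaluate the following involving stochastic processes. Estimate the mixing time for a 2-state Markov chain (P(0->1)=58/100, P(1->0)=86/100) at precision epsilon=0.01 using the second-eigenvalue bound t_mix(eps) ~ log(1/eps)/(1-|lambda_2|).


lambda_2 = |1 - p01 - p10| = |1 - 0.5800 - 0.8600| = 0.4400
t_mix ~ log(1/eps)/(1 - |lambda_2|)
= log(100)/(1 - 0.4400) = 4.6052/0.5600
= 8.2235

8.2235


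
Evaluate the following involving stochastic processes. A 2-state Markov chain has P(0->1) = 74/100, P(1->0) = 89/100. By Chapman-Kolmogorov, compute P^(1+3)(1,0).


P^4 = P^1 * P^3
Computing via matrix multiplication of the transition matrix.
Entry (1,0) of P^4 = 0.4600

0.4600


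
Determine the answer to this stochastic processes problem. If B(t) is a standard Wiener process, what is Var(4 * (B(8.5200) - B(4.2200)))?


Var(alpha*(B(t)-B(s))) = alpha^2 * (t-s)
= 4^2 * (8.5200 - 4.2200)
= 16 * 4.3000
= 68.8000

68.8000


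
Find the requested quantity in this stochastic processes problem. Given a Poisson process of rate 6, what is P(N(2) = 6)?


P(N(t)=k) = (lambda*t)^k * exp(-lambda*t) / k!
lambda*t = 12
= 12^6 * exp(-12) / 6!
= 2985984 * 6.1442e-06 / 720
= 0.0255

0.0255


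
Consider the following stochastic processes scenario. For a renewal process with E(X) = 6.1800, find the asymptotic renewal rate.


Long-run renewal rate = 1/E(X)
= 1/6.1800
= 0.1618

0.1618


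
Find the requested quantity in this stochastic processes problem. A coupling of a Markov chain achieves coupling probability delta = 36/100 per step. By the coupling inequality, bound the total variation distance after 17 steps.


TV distance bound <= (1-delta)^n
= (1 - 0.3600)^17
= 0.6400^17
= 5.0706e-04

5.0706e-04


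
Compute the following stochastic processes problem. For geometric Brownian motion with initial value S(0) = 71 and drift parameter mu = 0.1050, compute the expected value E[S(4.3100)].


E[S(t)] = S(0) * exp(mu * t)
= 71 * exp(0.1050 * 4.3100)
= 71 * 1.5723
= 111.6345

111.6345


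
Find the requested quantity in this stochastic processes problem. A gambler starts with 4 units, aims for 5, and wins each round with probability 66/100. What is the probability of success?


Gambler's ruin formula:
r = q/p = 0.3400/0.6600 = 0.5152
P(win) = (1 - r^i)/(1 - r^N)
= (1 - 0.5152^4)/(1 - 0.5152^5)
= 0.9646

0.9646


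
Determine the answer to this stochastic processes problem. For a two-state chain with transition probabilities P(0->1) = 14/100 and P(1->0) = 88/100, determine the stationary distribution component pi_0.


Stationary distribution: pi_0 = p10/(p01+p10), pi_1 = p01/(p01+p10)
p01 = 0.1400, p10 = 0.8800
pi_0 = 0.8627

0.8627


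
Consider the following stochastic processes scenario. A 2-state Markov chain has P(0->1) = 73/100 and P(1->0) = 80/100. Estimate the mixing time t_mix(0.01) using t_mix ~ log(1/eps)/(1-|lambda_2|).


lambda_2 = |1 - p01 - p10| = |1 - 0.7300 - 0.8000| = 0.5300
t_mix ~ log(1/eps)/(1 - |lambda_2|)
= log(100)/(1 - 0.5300) = 4.6052/0.4700
= 9.7982

9.7982


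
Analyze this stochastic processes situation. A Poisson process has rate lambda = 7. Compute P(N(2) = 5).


P(N(t)=k) = (lambda*t)^k * exp(-lambda*t) / k!
lambda*t = 14
= 14^5 * exp(-14) / 5!
= 537824 * 8.3153e-07 / 120
= 0.0037

0.0037


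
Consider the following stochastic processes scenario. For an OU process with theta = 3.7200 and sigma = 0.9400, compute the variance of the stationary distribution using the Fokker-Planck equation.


Stationary variance = sigma^2 / (2*theta)
= 0.9400^2 / (2*3.7200)
= 0.8836 / 7.4400
= 0.1188

0.1188


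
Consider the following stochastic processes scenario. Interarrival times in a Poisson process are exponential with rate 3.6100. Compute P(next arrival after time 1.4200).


P(X > t) = exp(-lambda * t)
= exp(-3.6100 * 1.4200)
= exp(-5.1262) = 0.0059

0.0059


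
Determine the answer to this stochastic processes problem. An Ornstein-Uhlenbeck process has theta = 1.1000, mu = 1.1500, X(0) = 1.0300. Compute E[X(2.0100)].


E[X(t)] = mu + (X(0) - mu)*exp(-theta*t)
= 1.1500 + (1.0300 - 1.1500)*exp(-1.1000*2.0100)
= 1.1500 + -0.1200 * 0.1096
= 1.1368

1.1368


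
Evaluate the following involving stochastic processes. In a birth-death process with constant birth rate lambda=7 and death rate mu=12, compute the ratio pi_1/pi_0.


For birth-death process, pi_n/pi_0 = (lambda/mu)^n
= (7/12)^1
= 0.5833

0.5833


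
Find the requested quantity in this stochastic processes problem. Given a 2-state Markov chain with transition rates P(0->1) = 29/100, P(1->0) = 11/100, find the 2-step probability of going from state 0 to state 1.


Computing P^2 by matrix multiplication.
P = [[0.7100, 0.2900], [0.1100, 0.8900]]
After raising P to the power 2:
P^2(0,1) = 0.4640

0.4640


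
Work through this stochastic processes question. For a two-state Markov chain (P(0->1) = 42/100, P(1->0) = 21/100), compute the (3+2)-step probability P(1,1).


P^5 = P^3 * P^2
Computing via matrix multiplication of the transition matrix.
Entry (1,1) of P^5 = 0.6690

0.6690


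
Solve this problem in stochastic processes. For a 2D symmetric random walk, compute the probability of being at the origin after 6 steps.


P = C(6,3)^2 / 4^6
= 20^2 / 4096
= 400 / 4096
= 0.0977

0.0977


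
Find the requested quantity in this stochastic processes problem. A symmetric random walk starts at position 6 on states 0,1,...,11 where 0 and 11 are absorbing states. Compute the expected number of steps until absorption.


For symmetric RW on 0,...,N with absorbing barriers, E(i) = i*(N-i)
E(6) = 6 * 5 = 30

30


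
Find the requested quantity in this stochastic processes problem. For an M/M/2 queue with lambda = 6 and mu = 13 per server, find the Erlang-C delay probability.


a = lambda/mu = 0.4615
rho = a/c = 0.2308
Erlang-C formula applied:
C(c,a) = 0.0865

0.0865


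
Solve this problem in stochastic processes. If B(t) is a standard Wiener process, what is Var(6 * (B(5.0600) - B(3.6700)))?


Var(alpha*(B(t)-B(s))) = alpha^2 * (t-s)
= 6^2 * (5.0600 - 3.6700)
= 36 * 1.3900
= 50.0400

50.0400


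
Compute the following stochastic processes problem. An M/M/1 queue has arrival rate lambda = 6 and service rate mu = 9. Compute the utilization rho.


rho = lambda/mu
= 6/9
= 0.6667

0.6667


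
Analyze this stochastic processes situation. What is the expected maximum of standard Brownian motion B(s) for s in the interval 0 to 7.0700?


E(max B(s)) = sqrt(2t/pi)
= sqrt(2*7.0700/pi)
= sqrt(4.5009)
= 2.1215

2.1215


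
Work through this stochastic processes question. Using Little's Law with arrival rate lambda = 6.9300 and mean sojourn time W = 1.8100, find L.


Little's Law: L = lambda * W
= 6.9300 * 1.8100
= 12.5433

12.5433


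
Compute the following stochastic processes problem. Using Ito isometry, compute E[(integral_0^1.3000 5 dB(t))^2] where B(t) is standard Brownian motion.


By Ito isometry: E[(int f dB)^2] = int f^2 dt
= 5^2 * 1.3000
= 25 * 1.3000 = 32.5000

32.5000


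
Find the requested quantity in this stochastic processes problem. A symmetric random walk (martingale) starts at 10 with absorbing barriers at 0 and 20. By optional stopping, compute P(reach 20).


By optional stopping theorem: E(M at tau) = M(0) = 10
P(hit 20)*20 + P(hit 0)*0 = 10
P(hit 20) = (10 - 0)/(20 - 0) = 1/2 = 0.5000

0.5000


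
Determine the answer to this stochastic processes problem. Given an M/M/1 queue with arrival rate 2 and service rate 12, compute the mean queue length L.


rho = 2/12 = 0.1667
L = rho/(1-rho)
= 0.1667/0.8333
= 0.2000

0.2000


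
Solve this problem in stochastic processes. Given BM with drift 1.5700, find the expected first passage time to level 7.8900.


Expected first passage time = a/mu
= 7.8900/1.5700
= 5.0255

5.0255


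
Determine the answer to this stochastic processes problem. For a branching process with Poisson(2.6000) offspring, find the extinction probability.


Since mu = 2.6000 > 1, extinction prob q < 1.
Solve s = exp(mu*(s-1)) iteratively.
q = 0.0951

0.0951


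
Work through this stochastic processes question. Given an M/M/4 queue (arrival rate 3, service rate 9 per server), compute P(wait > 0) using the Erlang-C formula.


a = lambda/mu = 0.3333
rho = a/c = 0.0833
Erlang-C formula applied:
C(c,a) = 4.0209e-04

4.0209e-04


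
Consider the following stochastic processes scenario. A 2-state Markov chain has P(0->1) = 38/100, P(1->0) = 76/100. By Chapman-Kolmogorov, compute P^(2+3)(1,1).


P^5 = P^2 * P^3
Computing via matrix multiplication of the transition matrix.
Entry (1,1) of P^5 = 0.3333

0.3333


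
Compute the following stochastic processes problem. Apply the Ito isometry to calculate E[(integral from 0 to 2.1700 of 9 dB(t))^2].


By Ito isometry: E[(int f dB)^2] = int f^2 dt
= 9^2 * 2.1700
= 81 * 2.1700 = 175.7700

175.7700


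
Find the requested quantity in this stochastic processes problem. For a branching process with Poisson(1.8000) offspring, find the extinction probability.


Since mu = 1.8000 > 1, extinction prob q < 1.
Solve s = exp(mu*(s-1)) iteratively.
q = 0.2676

0.2676


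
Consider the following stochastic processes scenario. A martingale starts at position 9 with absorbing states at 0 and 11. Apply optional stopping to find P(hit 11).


By optional stopping theorem: E(M at tau) = M(0) = 9
P(hit 11)*11 + P(hit 0)*0 = 9
P(hit 11) = (9 - 0)/(11 - 0) = 9/11 = 0.8182

0.8182


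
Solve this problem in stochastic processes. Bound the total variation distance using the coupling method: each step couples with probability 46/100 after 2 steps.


TV distance bound <= (1-delta)^n
= (1 - 0.4600)^2
= 0.5400^2
= 0.2916

0.2916


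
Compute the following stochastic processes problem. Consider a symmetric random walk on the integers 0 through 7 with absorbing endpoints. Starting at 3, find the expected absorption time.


For symmetric RW on 0,...,N with absorbing barriers, E(i) = i*(N-i)
E(3) = 3 * 4 = 12

12


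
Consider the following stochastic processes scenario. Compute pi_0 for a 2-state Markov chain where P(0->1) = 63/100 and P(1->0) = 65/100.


Stationary distribution: pi_0 = p10/(p01+p10), pi_1 = p01/(p01+p10)
p01 = 0.6300, p10 = 0.6500
pi_0 = 0.5078

0.5078


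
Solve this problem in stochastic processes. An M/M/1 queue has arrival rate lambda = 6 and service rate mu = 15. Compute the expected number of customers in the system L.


rho = 6/15 = 0.4000
L = rho/(1-rho)
= 0.4000/0.6000
= 0.6667

0.6667


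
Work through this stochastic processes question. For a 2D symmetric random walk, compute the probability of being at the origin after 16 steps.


P = C(16,8)^2 / 4^16
= 12870^2 / 4294967296
= 165636900 / 4294967296
= 0.0386

0.0386


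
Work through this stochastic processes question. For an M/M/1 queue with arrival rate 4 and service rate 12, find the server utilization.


rho = lambda/mu
= 4/12
= 0.3333

0.3333


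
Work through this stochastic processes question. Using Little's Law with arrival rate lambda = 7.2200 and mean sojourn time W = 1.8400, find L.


Little's Law: L = lambda * W
= 7.2200 * 1.8400
= 13.2848

13.2848


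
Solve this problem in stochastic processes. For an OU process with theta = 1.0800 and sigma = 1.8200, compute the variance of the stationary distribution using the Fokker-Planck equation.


Stationary variance = sigma^2 / (2*theta)
= 1.8200^2 / (2*1.0800)
= 3.3124 / 2.1600
= 1.5335

1.5335


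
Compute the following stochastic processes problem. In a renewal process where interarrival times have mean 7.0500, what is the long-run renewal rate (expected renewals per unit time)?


Long-run renewal rate = 1/E(X)
= 1/7.0500
= 0.1418

0.1418


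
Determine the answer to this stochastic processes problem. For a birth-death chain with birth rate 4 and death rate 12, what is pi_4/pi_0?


For birth-death process, pi_n/pi_0 = (lambda/mu)^n
= (4/12)^4
= 0.0123

0.0123


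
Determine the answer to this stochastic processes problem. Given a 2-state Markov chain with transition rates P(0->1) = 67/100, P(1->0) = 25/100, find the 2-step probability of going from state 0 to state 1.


Computing P^2 by matrix multiplication.
P = [[0.3300, 0.6700], [0.2500, 0.7500]]
After raising P to the power 2:
P^2(0,1) = 0.7236

0.7236


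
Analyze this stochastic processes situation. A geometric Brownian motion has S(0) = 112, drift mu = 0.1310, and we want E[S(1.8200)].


E[S(t)] = S(0) * exp(mu * t)
= 112 * exp(0.1310 * 1.8200)
= 112 * 1.2692
= 142.1551

142.1551


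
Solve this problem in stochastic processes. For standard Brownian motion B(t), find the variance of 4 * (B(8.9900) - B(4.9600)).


Var(alpha*(B(t)-B(s))) = alpha^2 * (t-s)
= 4^2 * (8.9900 - 4.9600)
= 16 * 4.0300
= 64.4800

64.4800


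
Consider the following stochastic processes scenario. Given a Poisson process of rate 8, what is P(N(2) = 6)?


P(N(t)=k) = (lambda*t)^k * exp(-lambda*t) / k!
lambda*t = 16
= 16^6 * exp(-16) / 6!
= 16777216 * 1.1254e-07 / 720
= 0.0026

0.0026


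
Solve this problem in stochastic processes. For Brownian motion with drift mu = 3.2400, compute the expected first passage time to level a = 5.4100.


Expected first passage time = a/mu
= 5.4100/3.2400
= 1.6698

1.6698


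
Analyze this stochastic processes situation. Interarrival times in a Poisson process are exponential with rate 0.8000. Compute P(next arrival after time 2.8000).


P(X > t) = exp(-lambda * t)
= exp(-0.8000 * 2.8000)
= exp(-2.2400) = 0.1065

0.1065


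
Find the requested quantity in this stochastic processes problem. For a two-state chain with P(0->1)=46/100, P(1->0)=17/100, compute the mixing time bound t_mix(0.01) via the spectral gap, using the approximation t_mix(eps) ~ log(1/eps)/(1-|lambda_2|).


lambda_2 = |1 - p01 - p10| = |1 - 0.4600 - 0.1700| = 0.3700
t_mix ~ log(1/eps)/(1 - |lambda_2|)
= log(100)/(1 - 0.3700) = 4.6052/0.6300
= 7.3098

7.3098


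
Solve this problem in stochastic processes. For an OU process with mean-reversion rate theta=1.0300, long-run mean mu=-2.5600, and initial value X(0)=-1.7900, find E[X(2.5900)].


E[X(t)] = mu + (X(0) - mu)*exp(-theta*t)
= -2.5600 + (-1.7900 - -2.5600)*exp(-1.0300*2.5900)
= -2.5600 + 0.7700 * 0.0694
= -2.5066

-2.5066


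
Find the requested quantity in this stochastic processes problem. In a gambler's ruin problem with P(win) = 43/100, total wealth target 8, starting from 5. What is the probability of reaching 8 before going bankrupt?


Gambler's ruin formula:
r = q/p = 0.5700/0.4300 = 1.3256
P(win) = (1 - r^i)/(1 - r^N)
= (1 - 1.3256^5)/(1 - 1.3256^8)
= 0.3624

0.3624


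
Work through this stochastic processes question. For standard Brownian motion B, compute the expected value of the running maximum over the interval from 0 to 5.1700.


E(max B(s)) = sqrt(2t/pi)
= sqrt(2*5.1700/pi)
= sqrt(3.2913)
= 1.8142

1.8142


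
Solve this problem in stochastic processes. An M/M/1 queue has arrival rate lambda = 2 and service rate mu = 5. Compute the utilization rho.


rho = lambda/mu
= 2/5
= 0.4000

0.4000


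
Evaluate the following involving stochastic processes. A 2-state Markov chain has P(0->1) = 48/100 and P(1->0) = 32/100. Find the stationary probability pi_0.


Stationary distribution: pi_0 = p10/(p01+p10), pi_1 = p01/(p01+p10)
p01 = 0.4800, p10 = 0.3200
pi_0 = 0.4000

0.4000


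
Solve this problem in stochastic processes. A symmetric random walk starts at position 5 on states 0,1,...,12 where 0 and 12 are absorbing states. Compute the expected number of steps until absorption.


For symmetric RW on 0,...,N with absorbing barriers, E(i) = i*(N-i)
E(5) = 5 * 7 = 35

35


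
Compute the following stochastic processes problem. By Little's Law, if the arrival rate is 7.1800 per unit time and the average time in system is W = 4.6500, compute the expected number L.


Little's Law: L = lambda * W
= 7.1800 * 4.6500
= 33.3870

33.3870


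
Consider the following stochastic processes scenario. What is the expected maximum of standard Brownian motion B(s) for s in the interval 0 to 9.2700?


E(max B(s)) = sqrt(2t/pi)
= sqrt(2*9.2700/pi)
= sqrt(5.9015)
= 2.4293

2.4293


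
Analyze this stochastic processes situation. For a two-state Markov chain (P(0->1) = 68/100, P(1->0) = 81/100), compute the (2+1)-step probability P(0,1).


P^3 = P^2 * P^1
Computing via matrix multiplication of the transition matrix.
Entry (0,1) of P^3 = 0.5101

0.5101


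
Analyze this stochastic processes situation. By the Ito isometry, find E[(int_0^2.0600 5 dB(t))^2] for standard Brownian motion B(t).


By Ito isometry: E[(int f dB)^2] = int f^2 dt
= 5^2 * 2.0600
= 25 * 2.0600 = 51.5000

51.5000


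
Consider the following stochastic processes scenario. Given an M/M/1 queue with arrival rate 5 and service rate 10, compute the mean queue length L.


rho = 5/10 = 0.5000
L = rho/(1-rho)
= 0.5000/0.5000
= 1.0000

1.0000


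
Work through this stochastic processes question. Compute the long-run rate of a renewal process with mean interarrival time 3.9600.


Long-run renewal rate = 1/E(X)
= 1/3.9600
= 0.2525

0.2525


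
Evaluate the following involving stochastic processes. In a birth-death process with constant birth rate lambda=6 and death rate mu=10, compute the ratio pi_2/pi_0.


For birth-death process, pi_n/pi_0 = (lambda/mu)^n
= (6/10)^2
= 0.3600

0.3600


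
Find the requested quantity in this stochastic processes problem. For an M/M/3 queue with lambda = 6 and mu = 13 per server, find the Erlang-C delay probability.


a = lambda/mu = 0.4615
rho = a/c = 0.1538
Erlang-C formula applied:
C(c,a) = 0.0122

0.0122


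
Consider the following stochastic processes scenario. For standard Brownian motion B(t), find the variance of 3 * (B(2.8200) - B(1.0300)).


Var(alpha*(B(t)-B(s))) = alpha^2 * (t-s)
= 3^2 * (2.8200 - 1.0300)
= 9 * 1.7900
= 16.1100

16.1100


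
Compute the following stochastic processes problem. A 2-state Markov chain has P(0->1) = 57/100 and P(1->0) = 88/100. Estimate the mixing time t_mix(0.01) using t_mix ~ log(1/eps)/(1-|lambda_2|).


lambda_2 = |1 - p01 - p10| = |1 - 0.5700 - 0.8800| = 0.4500
t_mix ~ log(1/eps)/(1 - |lambda_2|)
= log(100)/(1 - 0.4500) = 4.6052/0.5500
= 8.3730

8.3730


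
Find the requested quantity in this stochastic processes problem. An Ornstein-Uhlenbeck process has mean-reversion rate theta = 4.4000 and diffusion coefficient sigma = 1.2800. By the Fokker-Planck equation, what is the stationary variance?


Stationary variance = sigma^2 / (2*theta)
= 1.2800^2 / (2*4.4000)
= 1.6384 / 8.8000
= 0.1862

0.1862


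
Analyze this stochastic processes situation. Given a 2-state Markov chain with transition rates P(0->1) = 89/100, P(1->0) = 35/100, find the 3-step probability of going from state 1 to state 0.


Computing P^3 by matrix multiplication.
P = [[0.1100, 0.8900], [0.3500, 0.6500]]
After raising P to the power 3:
P^3(1,0) = 0.2862

0.2862


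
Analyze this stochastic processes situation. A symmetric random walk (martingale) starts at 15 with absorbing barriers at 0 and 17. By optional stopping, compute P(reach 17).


By optional stopping theorem: E(M at tau) = M(0) = 15
P(hit 17)*17 + P(hit 0)*0 = 15
P(hit 17) = (15 - 0)/(17 - 0) = 15/17 = 0.8824

0.8824


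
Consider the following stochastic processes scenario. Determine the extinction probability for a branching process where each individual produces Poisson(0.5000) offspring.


Since mu = 0.5000 <= 1, extinction probability = 1.

1.0000


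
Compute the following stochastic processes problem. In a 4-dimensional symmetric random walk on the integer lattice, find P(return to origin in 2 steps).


P(return in 2 steps) = P(reverse first step) = 1/(2d)
= 1/8
= 0.1250

0.1250


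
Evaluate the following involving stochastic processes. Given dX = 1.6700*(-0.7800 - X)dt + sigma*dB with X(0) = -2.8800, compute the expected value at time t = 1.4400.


E[X(t)] = mu + (X(0) - mu)*exp(-theta*t)
= -0.7800 + (-2.8800 - -0.7800)*exp(-1.6700*1.4400)
= -0.7800 + -2.1000 * 0.0903
= -0.9696

-0.9696


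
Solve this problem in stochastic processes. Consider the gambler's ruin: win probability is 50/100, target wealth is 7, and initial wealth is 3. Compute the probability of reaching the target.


p = 1/2: P(win) = i/N = 3/7
= 0.4286

0.4286


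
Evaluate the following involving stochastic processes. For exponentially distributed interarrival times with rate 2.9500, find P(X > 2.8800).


P(X > t) = exp(-lambda * t)
= exp(-2.9500 * 2.8800)
= exp(-8.4960) = 2.0428e-04

2.0428e-04


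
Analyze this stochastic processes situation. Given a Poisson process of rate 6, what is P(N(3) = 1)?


P(N(t)=k) = (lambda*t)^k * exp(-lambda*t) / k!
lambda*t = 18
= 18^1 * exp(-18) / 1!
= 18 * 1.5230e-08 / 1
= 2.7414e-07

2.7414e-07


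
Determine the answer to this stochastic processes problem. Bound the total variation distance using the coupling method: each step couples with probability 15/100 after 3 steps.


TV distance bound <= (1-delta)^n
= (1 - 0.1500)^3
= 0.8500^3
= 0.6141

0.6141


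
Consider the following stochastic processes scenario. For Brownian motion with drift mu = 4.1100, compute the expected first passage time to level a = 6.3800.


Expected first passage time = a/mu
= 6.3800/4.1100
= 1.5523

1.5523


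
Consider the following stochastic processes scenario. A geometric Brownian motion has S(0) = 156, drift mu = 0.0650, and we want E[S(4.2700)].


E[S(t)] = S(0) * exp(mu * t)
= 156 * exp(0.0650 * 4.2700)
= 156 * 1.3199
= 205.9032

205.9032
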